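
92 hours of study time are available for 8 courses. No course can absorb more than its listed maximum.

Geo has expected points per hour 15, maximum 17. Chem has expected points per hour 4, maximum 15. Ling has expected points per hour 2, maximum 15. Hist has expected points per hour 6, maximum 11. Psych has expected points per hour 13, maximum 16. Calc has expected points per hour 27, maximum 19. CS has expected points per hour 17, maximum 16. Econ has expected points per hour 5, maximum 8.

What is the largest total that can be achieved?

Highest expected points per hour first: Calc 27 > CS 17 > Geo 15 > Psych 13 > Hist 6 > Econ 5 > Chem 4 > Ling 2.
Calc takes 19 to reach its cap of 19 ; 73 left.
CS takes 16 to reach its cap of 16 ; 57 left.
Geo: +17 to 17 (cap) ; 40 left.
Psych: +16 to 16 (cap) ; 24 left.
Hist: +11 to 11 (cap) ; 13 left.
Econ takes 8 to reach its cap of 8 ; 5 left.
Chem: +5 (room for 15) → 5. Pool exhausted.
Total = 15×17 + 4×5 + 6×11 + 13×16 + 27×19 + 17×16 + 5×8 = 1374.

1374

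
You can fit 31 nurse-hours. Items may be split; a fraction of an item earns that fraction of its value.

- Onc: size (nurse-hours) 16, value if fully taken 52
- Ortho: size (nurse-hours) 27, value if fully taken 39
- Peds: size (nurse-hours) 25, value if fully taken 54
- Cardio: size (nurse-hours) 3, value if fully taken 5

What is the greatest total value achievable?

Sort by value density: Onc 52/16≈3.25, Peds 54/25≈2.16, Cardio 5/3≈1.67, Ortho 39/27≈1.44.
Take all of Onc (16 nurse-hours, value 52) → 15 nurse-hours left.
15 nurse-hours left: a 15/25 share of Peds gives 54×15/25 = 32.4.
Total value = 84.4.

84.4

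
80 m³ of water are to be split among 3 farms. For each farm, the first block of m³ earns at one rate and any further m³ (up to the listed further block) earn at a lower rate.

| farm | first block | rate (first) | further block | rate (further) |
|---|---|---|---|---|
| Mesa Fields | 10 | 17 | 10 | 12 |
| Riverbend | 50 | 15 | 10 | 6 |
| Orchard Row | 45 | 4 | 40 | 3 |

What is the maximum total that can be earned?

1100

Order all 6 blocks by rate: Mesa Fields/tier1 17 > Riverbend/tier1 15 > Mesa Fields/tier2 12 > Riverbend/tier2 6 > Orchard Row/tier1 4 > Orchard Row/tier2 3.
Mesa Fields tier1 at 17: fill all 10 → 70 left.
Fill Riverbend tier1 block (50 at 15) → 20 left.
Mesa Fields/tier2 (12): +10 → 10 left.
Riverbend/tier2 (6): +10 → 0 left.
Total = 17×10 + 15×50 + 12×10 + 6×10 = 1100.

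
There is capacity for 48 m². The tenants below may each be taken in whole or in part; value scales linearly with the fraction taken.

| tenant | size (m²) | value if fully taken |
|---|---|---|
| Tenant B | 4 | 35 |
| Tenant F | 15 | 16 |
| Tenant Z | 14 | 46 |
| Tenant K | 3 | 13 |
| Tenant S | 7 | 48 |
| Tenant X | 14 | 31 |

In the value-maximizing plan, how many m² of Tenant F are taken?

6

Best value per unit of size first: Tenant B 35/4≈8.75, Tenant S 48/7≈6.86, Tenant K 13/3≈4.33, Tenant Z 46/14≈3.29, Tenant X 31/14≈2.21, Tenant F 16/15≈1.07.
All 4 m² of Tenant B fit (value 35) ; 44 remain.
Take all of Tenant S (7 m², value 48) ; 37 m² left.
Take all of Tenant K (3 m², value 13) ; 34 m² left.
Tenant Z: take in full, 14 m² for value 46 ; 20 left.
All 14 m² of Tenant X fit (value 31) ; 6 remain.
Only 6 m² remain; take 6/15 of Tenant F for value 16×6/15 = 6.4.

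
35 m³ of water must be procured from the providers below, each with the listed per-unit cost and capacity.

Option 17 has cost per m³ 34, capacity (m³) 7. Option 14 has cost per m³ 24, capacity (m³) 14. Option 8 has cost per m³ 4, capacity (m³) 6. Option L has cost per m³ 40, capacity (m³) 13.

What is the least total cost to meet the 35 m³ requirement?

918

Cheapest first:
Take 6 from Option 8 at 4 → need 29 more.
Option 14 (24): use full 14 → 15 m³ to go.
Take 7 from Option 17 at 34 → need 8 more.
Option L at 40: take 8 of its 13 → requirement met.
Cost = 6×4 + 14×24 + 7×34 + 8×40 = 918.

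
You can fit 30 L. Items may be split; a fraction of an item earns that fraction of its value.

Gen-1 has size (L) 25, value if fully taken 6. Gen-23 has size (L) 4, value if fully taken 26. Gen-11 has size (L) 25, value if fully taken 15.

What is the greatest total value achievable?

Rank by value-to-size ratio: Gen-23 26/4≈6.5, Gen-11 15/25≈0.6, Gen-1 6/25≈0.24.
Gen-23: take in full, 4 L for value 26 ; 26 left.
Gen-11: take in full, 25 L for value 15 ; 1 left.
1 L left: a 1/25 share of Gen-1 gives 6×1/25 = 0.24.
Total value = 41.24.

41.24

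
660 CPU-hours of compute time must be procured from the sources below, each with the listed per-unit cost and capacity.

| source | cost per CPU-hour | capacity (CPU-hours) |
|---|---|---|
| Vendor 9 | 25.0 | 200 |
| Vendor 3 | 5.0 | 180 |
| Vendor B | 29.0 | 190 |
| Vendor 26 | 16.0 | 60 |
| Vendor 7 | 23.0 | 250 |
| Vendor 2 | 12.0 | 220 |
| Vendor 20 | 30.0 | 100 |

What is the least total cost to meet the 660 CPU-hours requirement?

Cheapest first:
Take 180 from Vendor 3 at 5.0 → need 480 more.
Vendor 2 at 12.0: take all 220 CPU-hours → 260 still needed.
Vendor 26 at 16.0: take all 60 CPU-hours → 200 still needed.
Vendor 7 at 23.0: take 200 of its 250 → requirement met.
Vendor 9, Vendor B, Vendor 20: unused.
Cost = 180×5.0 + 220×12.0 + 60×16.0 + 200×23.0 = 9100.

9100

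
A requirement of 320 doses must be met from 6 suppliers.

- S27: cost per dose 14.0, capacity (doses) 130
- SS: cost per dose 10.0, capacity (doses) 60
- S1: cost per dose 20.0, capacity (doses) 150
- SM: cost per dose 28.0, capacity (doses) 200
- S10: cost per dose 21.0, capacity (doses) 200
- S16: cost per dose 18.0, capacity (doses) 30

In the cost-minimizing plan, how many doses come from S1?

100

Cheapest first:
SS at 10.0: take all 60 doses — 260 still needed.
Take 130 from S27 at 14.0 — need 130 more.
S16 at 18.0: take all 30 doses — 100 still needed.
S1 (20.0): take the remaining 100 — done.
S10, SM: unused.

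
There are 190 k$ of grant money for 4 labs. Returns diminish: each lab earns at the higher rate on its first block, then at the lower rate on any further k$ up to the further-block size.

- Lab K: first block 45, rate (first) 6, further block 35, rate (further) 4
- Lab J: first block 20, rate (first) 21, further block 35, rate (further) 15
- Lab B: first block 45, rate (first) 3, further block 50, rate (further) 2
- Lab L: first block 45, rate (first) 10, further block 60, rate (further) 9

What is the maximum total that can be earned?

Rank every tier by rate: Lab J/first 21 > Lab J/second 15 > Lab L/first 10 > Lab L/second 9 > Lab K/first 6 > Lab K/second 4 > Lab B/first 3 > Lab B/second 2.
Lab J first at 21: fill all 20 → 170 left.
Lab J/second (15): +35 → 135 left.
Lab L first at 10: fill all 45 → 90 left.
Fill Lab L second block (60 at 9) → 30 left.
Lab K first at 6: only 30 left, fill 30.
Total = 21×20 + 15×35 + 10×45 + 9×60 + 6×30 = 2115.

2115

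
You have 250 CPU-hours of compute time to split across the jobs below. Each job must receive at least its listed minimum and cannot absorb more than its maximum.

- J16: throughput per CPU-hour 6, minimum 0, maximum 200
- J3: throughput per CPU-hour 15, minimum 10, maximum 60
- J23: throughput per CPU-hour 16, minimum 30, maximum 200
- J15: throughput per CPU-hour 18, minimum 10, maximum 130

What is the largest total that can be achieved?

4250

Meeting every minimum uses 0+10+30+10 = 50 CPU-hours, leaving 200.
Highest throughput per CPU-hour first: J15 18 > J23 16 > J3 15 > J16 6.
J15: +120 to 130 (cap) → 80 left.
J23: +80 (room for 170) → 110. Pool exhausted.
Total = 15×10 + 16×110 + 18×130 = 4250.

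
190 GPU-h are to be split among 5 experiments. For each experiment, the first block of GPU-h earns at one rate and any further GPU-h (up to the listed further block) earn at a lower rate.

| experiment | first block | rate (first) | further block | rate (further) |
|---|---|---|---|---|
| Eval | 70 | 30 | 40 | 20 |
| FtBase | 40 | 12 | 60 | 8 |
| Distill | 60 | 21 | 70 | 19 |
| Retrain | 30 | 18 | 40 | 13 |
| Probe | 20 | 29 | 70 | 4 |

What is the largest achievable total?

4740

Order all 10 blocks by rate: Eval/tier1 30 > Probe/tier1 29 > Distill/tier1 21 > Eval/tier2 20 > Distill/tier2 19 > Retrain/tier1 18 > Retrain/tier2 13 > FtBase/tier1 12 > FtBase/tier2 8 > Probe/tier2 4.
Eval/tier1 (30): +70 — 120 left.
Fill Probe tier1 block (20 at 29) — 100 left.
Distill/tier1 (21): +60 — 40 left.
Eval/tier2 (20): +40 — 0 left.
Total = 30×70 + 29×20 + 21×60 + 20×40 = 4740.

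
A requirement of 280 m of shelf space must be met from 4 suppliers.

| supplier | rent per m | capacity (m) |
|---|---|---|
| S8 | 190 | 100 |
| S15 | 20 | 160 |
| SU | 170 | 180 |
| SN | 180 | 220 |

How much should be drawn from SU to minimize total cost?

120

Use suppliers in increasing cost order.
Take 160 from S15 at 20 ; need 120 more.
SU at 170: take 120 of its 180 ; requirement met.
SN, S8: unused.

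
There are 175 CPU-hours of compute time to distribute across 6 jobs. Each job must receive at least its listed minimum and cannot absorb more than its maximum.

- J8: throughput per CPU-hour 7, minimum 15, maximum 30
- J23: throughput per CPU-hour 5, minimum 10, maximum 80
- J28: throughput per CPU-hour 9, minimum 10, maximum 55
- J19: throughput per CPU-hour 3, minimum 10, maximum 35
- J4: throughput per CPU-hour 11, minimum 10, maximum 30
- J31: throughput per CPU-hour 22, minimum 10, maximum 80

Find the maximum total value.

2545

Meeting every minimum uses 15+10+10+10+10+10 = 65 CPU-hours, leaving 110.
Order the jobs by throughput per CPU-hour: J31 22 > J4 11 > J28 9 > J8 7 > J23 5 > J19 3.
Give J31 70 more to hit its cap of 80 — 40 left.
J4: +20 to 30 (cap) — 20 left.
Only 20 left; J28 takes them to reach 30.
Total = 7×15 + 5×10 + 9×30 + 3×10 + 11×30 + 22×80 = 2545.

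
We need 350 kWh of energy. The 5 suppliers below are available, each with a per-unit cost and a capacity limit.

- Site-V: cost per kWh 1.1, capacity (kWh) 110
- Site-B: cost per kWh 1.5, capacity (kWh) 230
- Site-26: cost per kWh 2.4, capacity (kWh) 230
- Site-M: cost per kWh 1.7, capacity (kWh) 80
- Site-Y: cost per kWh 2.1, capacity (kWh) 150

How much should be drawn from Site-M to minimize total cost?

10

Fill from the cheapest supplier first.
Take 110 from Site-V at 1.1 ; need 240 more.
Site-B (1.5): use full 230 ; 10 kWh to go.
Site-M at 1.7: take 10 of its 80 ; requirement met.
Site-Y, Site-26: unused.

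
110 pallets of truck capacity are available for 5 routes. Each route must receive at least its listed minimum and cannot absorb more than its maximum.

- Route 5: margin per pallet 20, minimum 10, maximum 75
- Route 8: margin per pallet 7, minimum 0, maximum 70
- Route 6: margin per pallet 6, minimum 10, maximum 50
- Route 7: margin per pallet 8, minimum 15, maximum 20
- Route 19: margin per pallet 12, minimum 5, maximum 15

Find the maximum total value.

1800

Meeting every minimum uses 10+0+10+15+5 = 40 pallets, leaving 70.
Rank by margin per pallet: Route 5 20 > Route 19 12 > Route 7 8 > Route 8 7 > Route 6 6.
Route 5: +65 to 75 (cap) — 5 left.
Only 5 left; Route 19 takes them to reach 10.
Total = 20×75 + 6×10 + 8×15 + 12×10 = 1800.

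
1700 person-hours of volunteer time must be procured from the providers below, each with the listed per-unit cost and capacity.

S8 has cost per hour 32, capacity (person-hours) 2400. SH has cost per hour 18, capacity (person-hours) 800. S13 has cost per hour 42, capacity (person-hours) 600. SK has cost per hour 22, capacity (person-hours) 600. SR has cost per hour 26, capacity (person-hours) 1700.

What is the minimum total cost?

Use providers in increasing cost order.
Take 800 from SH at 18 ; need 900 more.
SK (22): use full 600 ; 300 person-hours to go.
Take 300 from SR at 26 to finish.
S8, S13: unused.
Cost = 800×18 + 600×22 + 300×26 = 35400.

35400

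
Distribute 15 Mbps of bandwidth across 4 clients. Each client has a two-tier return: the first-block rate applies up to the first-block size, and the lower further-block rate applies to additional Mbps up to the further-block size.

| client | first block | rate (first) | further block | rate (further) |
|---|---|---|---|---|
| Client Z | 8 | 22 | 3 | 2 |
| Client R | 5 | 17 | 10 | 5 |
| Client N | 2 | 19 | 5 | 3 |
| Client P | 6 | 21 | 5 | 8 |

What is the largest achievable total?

321

Order all 8 blocks by rate: Client Z/T1 22 > Client P/T1 21 > Client N/T1 19 > Client R/T1 17 > Client P/T2 8 > Client R/T2 5 > Client N/T2 3 > Client Z/T2 2.
Client Z T1 at 22: fill all 8 → 7 left.
Client P/T1 (21): +6 → 1 left.
1 remain; put them into Client N T1 at 19.
Total = 22×8 + 21×6 + 19×1 = 321.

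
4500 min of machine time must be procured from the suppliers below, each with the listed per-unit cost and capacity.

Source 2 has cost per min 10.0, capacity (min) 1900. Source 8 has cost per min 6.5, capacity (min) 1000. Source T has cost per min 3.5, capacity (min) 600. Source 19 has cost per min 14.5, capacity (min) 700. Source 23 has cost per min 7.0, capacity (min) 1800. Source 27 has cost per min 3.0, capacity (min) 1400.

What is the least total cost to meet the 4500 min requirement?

Use suppliers in increasing cost order.
Source 27 at 3.0: take all 1400 min → 3100 still needed.
Source T at 3.5: take all 600 min → 2500 still needed.
Source 8 (6.5): use full 1000 → 1500 min to go.
Source 23 at 7.0: take 1500 of its 1800 → requirement met.
Source 2, Source 19: unused.
Cost = 1400×3.0 + 600×3.5 + 1000×6.5 + 1500×7.0 = 23300.

23300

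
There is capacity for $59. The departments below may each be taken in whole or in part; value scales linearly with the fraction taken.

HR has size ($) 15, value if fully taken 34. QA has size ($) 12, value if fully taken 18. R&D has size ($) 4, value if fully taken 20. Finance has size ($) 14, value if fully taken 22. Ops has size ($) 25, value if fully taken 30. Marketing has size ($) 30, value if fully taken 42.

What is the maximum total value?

Sort by value density: R&D 20/4≈5, HR 34/15≈2.27, Finance 22/14≈1.57, QA 18/12≈1.5, Marketing 42/30≈1.4, Ops 30/25≈1.2.
R&D: take in full, 4 $ for value 20 ; 55 left.
HR: take in full, 15 $ for value 34 ; 40 left.
Finance: take in full, 14 $ for value 22 ; 26 left.
Take all of QA (12 $, value 18) ; 14 $ left.
Only 14 $ remain; take 14/30 of Marketing for value 42×14/30 = 19.6.
Total value = 113.6.

113.6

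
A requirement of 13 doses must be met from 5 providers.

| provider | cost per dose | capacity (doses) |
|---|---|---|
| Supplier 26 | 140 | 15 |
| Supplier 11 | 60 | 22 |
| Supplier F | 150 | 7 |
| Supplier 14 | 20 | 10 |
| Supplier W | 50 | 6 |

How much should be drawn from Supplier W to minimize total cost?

3

Cheapest first:
Supplier 14 at 20: take all 10 doses ; 3 still needed.
Take 3 from Supplier W at 50 to finish.
Supplier 11, Supplier 26, Supplier F: unused.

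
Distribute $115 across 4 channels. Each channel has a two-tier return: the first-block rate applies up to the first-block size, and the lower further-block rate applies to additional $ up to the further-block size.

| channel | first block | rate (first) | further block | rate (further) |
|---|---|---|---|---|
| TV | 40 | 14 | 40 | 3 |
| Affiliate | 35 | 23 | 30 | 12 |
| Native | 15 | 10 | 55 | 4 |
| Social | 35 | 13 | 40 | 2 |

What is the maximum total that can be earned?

Treat each block as its own option and order by rate: Affiliate/tier1 23 > TV/tier1 14 > Social/tier1 13 > Affiliate/tier2 12 > Native/tier1 10 > Native/tier2 4 > TV/tier2 3 > Social/tier2 2.
Affiliate tier1 at 23: fill all 35 ; 80 left.
Fill TV tier1 block (40 at 14) ; 40 left.
Social/tier1 (13): +35 ; 5 left.
Affiliate tier2 at 12: only 5 left, fill 5.
Total = 23×35 + 14×40 + 13×35 + 12×5 = 1880.

1880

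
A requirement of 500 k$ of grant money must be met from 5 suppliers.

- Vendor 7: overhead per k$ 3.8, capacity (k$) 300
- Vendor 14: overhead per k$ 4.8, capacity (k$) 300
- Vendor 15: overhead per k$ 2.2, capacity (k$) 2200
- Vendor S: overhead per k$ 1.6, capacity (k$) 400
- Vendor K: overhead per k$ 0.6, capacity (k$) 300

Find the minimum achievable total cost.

Cheapest first:
Vendor K (0.6): use full 300 → 200 k$ to go.
Vendor S at 1.6: take 200 of its 400 → requirement met.
Vendor 15, Vendor 7, Vendor 14: unused.
Cost = 300×0.6 + 200×1.6 = 500.

500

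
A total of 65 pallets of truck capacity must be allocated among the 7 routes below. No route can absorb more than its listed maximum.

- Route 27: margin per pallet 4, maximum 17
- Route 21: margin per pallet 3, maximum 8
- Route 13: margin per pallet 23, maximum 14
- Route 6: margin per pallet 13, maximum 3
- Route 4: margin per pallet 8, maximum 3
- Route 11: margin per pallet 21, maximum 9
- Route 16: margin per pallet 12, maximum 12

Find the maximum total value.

807

Rank by margin per pallet: Route 13 23 > Route 11 21 > Route 6 13 > Route 16 12 > Route 4 8 > Route 27 4 > Route 21 3.
Route 13 takes 14 to reach its cap of 14 ; 51 left.
Route 11: +9 to 9 (cap) ; 42 left.
Give Route 6 3 to hit its cap of 3 ; 39 left.
Give Route 16 12 to hit its cap of 12 ; 27 left.
Give Route 4 3 to hit its cap of 3 ; 24 left.
Route 27: +17 to 17 (cap) ; 7 left.
Route 21: +7 (room for 8) → 7. Pool exhausted.
Total = 4×17 + 3×7 + 23×14 + 13×3 + 8×3 + 21×9 + 12×12 = 807.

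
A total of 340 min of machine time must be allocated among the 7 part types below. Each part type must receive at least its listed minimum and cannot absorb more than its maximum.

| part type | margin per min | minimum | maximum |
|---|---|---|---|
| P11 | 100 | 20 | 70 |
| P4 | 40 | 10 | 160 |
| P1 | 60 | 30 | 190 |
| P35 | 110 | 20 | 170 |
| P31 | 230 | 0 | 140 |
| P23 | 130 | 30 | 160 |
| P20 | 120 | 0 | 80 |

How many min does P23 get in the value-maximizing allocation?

Meeting every minimum uses 20+10+30+20+0+30+0 = 110 min, leaving 230.
Rank by margin per min: P31 230 > P23 130 > P20 120 > P35 110 > P11 100 > P1 60 > P4 40.
Give P31 140 more to hit its cap of 140 ; 90 left.
Only 90 left; P23 takes them to reach 120.

120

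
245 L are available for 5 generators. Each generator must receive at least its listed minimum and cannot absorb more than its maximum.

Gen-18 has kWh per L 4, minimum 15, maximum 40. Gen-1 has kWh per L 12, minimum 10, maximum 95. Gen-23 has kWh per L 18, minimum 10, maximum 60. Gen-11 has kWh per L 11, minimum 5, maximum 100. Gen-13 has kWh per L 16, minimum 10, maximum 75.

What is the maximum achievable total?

Meeting every minimum uses 15+10+10+5+10 = 50 L, leaving 195.
Rank by kWh per L: Gen-23 18 > Gen-13 16 > Gen-1 12 > Gen-11 11 > Gen-18 4.
Gen-23 takes 50 more to reach its cap of 60 → 145 left.
Gen-13 takes 65 more to reach its cap of 75 → 80 left.
Gen-1: +80 (room for 85) → 90. Pool exhausted.
Total = 4×15 + 12×90 + 18×60 + 11×5 + 16×75 = 3475.

3475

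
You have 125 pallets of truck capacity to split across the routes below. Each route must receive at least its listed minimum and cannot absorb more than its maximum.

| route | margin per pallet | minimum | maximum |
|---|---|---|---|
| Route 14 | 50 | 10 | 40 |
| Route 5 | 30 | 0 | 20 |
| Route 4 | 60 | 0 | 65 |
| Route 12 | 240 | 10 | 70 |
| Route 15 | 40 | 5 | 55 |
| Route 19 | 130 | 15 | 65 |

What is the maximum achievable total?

Meeting every minimum uses 10+0+0+10+5+15 = 40 pallets, leaving 85.
Highest margin per pallet first: Route 12 240 > Route 19 130 > Route 4 60 > Route 14 50 > Route 15 40 > Route 5 30.
Route 12: +60 to 70 (cap) — 25 left.
Only 25 left; Route 19 takes them to reach 40.
Total = 50×10 + 240×70 + 40×5 + 130×40 = 22700.

22700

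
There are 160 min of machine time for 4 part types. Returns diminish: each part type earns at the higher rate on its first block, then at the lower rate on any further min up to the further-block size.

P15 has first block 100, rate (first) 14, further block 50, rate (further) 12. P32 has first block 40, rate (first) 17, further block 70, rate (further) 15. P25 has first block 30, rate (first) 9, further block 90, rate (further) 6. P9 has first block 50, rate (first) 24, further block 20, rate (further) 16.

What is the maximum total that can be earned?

2950

Rank every tier by rate: P9/tier1 24 > P32/tier1 17 > P9/tier2 16 > P32/tier2 15 > P15/tier1 14 > P15/tier2 12 > P25/tier1 9 > P25/tier2 6.
P9/tier1 (24): +50 → 110 left.
P32/tier1 (17): +40 → 70 left.
Fill P9 tier2 block (20 at 16) → 50 left.
P32/tier2: +50 of 70 at 15; pool empty.
Total = 24×50 + 17×40 + 16×20 + 15×50 = 2950.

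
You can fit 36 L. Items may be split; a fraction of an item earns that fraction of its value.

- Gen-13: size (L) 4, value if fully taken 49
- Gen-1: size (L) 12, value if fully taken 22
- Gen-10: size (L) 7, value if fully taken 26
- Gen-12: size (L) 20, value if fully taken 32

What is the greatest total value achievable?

117.8

Best value per unit of size first: Gen-13 49/4≈12.2, Gen-10 26/7≈3.71, Gen-1 22/12≈1.83, Gen-12 32/20≈1.6.
All 4 L of Gen-13 fit (value 49) — 32 remain.
Take all of Gen-10 (7 L, value 26) — 25 L left.
Gen-1: take in full, 12 L for value 22 — 13 left.
Only 13 L remain; take 13/20 of Gen-12 for value 32×13/20 = 20.8.
Total value = 117.8.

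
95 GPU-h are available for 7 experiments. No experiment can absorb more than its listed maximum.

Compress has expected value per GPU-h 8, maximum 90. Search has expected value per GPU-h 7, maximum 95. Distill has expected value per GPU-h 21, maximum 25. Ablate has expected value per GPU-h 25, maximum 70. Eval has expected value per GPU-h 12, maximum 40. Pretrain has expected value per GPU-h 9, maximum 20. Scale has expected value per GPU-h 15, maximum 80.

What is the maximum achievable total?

Highest expected value per GPU-h first: Ablate 25 > Distill 21 > Scale 15 > Eval 12 > Pretrain 9 > Compress 8 > Search 7.
Ablate takes 70 to reach its cap of 70 — 25 left.
Distill: +25 to 25 (cap) — 0 left.
Total = 21×25 + 25×70 = 2275.

2275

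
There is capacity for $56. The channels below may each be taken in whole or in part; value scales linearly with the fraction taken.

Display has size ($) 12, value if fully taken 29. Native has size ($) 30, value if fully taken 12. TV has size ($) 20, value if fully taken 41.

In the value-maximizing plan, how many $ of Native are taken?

Best value per unit of size first: Display 29/12≈2.42, TV 41/20≈2.05, Native 12/30≈0.4.
Display: take in full, 12 $ for value 29 — 44 left.
Take all of TV (20 $, value 41) — 24 $ left.
24 $ left: a 24/30 share of Native gives 12×24/30 = 9.6.

24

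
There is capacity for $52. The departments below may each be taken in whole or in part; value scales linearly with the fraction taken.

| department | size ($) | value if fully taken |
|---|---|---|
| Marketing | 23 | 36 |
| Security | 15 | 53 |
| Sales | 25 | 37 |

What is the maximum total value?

109.72

Rank by value-to-size ratio: Security 53/15≈3.53, Marketing 36/23≈1.57, Sales 37/25≈1.48.
All 15 $ of Security fit (value 53) — 37 remain.
Marketing: take in full, 23 $ for value 36 — 14 left.
Only 14 $ remain; take 14/25 of Sales for value 37×14/25 = 20.72.
Total value = 109.72.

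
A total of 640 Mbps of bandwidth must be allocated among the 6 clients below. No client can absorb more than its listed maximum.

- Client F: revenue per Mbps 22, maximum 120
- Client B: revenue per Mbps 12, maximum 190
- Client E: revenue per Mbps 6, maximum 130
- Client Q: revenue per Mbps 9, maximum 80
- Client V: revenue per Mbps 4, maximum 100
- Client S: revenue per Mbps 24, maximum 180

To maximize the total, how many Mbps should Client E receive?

70

Order the clients by revenue per Mbps: Client S 24 > Client F 22 > Client B 12 > Client Q 9 > Client E 6 > Client V 4.
Client S takes 180 to reach its cap of 180 ; 460 left.
Client F: +120 to 120 (cap) ; 340 left.
Client B takes 190 to reach its cap of 190 ; 150 left.
Client Q takes 80 to reach its cap of 80 ; 70 left.
Only 70 left; Client E takes them to reach 70.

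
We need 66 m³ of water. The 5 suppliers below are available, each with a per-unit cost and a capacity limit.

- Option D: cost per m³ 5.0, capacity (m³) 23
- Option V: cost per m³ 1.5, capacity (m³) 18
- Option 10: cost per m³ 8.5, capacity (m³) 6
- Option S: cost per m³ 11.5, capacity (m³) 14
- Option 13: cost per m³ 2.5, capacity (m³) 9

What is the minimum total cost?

330.5

Use suppliers in increasing cost order.
Take 18 from Option V at 1.5 ; need 48 more.
Take 9 from Option 13 at 2.5 ; need 39 more.
Option D (5.0): use full 23 ; 16 m³ to go.
Option 10 (8.5): use full 6 ; 10 m³ to go.
Take 10 from Option S at 11.5 to finish.
Cost = 18×1.5 + 9×2.5 + 23×5.0 + 6×8.5 + 10×11.5 = 330.5.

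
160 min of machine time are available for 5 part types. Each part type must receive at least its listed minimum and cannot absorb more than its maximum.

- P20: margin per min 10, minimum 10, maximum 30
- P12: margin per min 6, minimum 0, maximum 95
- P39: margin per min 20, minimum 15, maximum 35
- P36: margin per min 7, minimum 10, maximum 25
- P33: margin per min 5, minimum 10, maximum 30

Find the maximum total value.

1585

Meeting every minimum uses 10+0+15+10+10 = 45 min, leaving 115.
Rank by margin per min: P39 20 > P20 10 > P36 7 > P12 6 > P33 5.
P39 takes 20 more to reach its cap of 35 ; 95 left.
Give P20 20 more to hit its cap of 30 ; 75 left.
P36 takes 15 more to reach its cap of 25 ; 60 left.
Only 60 left; P12 takes them to reach 60.
Total = 10×30 + 6×60 + 20×35 + 7×25 + 5×10 = 1585.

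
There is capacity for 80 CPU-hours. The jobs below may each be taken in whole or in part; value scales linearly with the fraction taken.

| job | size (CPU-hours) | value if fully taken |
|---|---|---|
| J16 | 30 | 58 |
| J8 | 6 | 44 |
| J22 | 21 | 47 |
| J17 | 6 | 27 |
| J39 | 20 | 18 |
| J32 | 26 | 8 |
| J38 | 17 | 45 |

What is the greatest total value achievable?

221

Best value per unit of size first: J8 44/6≈7.33, J17 27/6≈4.5, J38 45/17≈2.65, J22 47/21≈2.24, J16 58/30≈1.93, J39 18/20≈0.9, J32 8/26≈0.308.
All 6 CPU-hours of J8 fit (value 44) → 74 remain.
Take all of J17 (6 CPU-hours, value 27) → 68 CPU-hours left.
All 17 CPU-hours of J38 fit (value 45) → 51 remain.
All 21 CPU-hours of J22 fit (value 47) → 30 remain.
Take all of J16 (30 CPU-hours, value 58) → 0 CPU-hours left.
Total value = 221.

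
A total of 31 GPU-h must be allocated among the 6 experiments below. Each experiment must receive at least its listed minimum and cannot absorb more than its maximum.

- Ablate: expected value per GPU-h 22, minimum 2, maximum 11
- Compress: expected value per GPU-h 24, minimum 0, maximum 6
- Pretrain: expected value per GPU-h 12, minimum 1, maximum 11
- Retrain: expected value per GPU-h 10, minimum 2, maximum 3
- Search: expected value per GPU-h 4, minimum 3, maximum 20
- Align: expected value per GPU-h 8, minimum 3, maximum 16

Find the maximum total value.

Meeting every minimum uses 2+0+1+2+3+3 = 11 GPU-h, leaving 20.
Order the experiments by expected value per GPU-h: Compress 24 > Ablate 22 > Pretrain 12 > Retrain 10 > Align 8 > Search 4.
Compress: +6 to 6 (cap) ; 14 left.
Ablate: +9 to 11 (cap) ; 5 left.
Pretrain: +5 (room for 10) → 6. Pool exhausted.
Total = 22×11 + 24×6 + 12×6 + 10×2 + 4×3 + 8×3 = 514.

514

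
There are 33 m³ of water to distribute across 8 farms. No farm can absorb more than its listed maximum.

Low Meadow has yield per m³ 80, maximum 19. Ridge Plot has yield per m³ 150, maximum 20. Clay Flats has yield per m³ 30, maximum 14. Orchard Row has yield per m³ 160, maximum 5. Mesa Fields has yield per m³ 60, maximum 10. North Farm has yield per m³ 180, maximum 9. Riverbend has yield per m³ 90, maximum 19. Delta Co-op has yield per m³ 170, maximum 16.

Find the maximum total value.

5590

Rank by yield per m³: North Farm 180 > Delta Co-op 170 > Orchard Row 160 > Ridge Plot 150 > Riverbend 90 > Low Meadow 80 > Mesa Fields 60 > Clay Flats 30.
Give North Farm 9 to hit its cap of 9 — 24 left.
Delta Co-op takes 16 to reach its cap of 16 — 8 left.
Orchard Row takes 5 to reach its cap of 5 — 3 left.
Ridge Plot has room for 20 but only 3 remain, so it gets 3.
Total = 150×3 + 160×5 + 180×9 + 170×16 = 5590.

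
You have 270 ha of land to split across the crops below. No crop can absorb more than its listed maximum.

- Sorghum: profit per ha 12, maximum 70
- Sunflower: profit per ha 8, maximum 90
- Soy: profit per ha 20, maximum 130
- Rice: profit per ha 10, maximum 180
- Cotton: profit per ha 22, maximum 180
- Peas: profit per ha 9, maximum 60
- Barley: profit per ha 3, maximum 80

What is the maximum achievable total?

Rank by profit per ha: Cotton 22 > Soy 20 > Sorghum 12 > Rice 10 > Peas 9 > Sunflower 8 > Barley 3.
Cotton: +180 to 180 (cap) ; 90 left.
Soy: +90 (room for 130) → 90. Pool exhausted.
Total = 20×90 + 22×180 = 5760.

5760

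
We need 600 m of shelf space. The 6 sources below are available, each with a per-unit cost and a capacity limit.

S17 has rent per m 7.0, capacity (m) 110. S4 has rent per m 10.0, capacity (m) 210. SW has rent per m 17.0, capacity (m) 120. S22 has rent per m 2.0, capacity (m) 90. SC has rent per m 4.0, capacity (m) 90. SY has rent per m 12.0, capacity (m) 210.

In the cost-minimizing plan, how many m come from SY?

100

Cheapest first:
S22 (2.0): use full 90 → 510 m to go.
SC (4.0): use full 90 → 420 m to go.
S17 (7.0): use full 110 → 310 m to go.
Take 210 from S4 at 10.0 → need 100 more.
SY at 12.0: take 100 of its 210 → requirement met.
SW: unused.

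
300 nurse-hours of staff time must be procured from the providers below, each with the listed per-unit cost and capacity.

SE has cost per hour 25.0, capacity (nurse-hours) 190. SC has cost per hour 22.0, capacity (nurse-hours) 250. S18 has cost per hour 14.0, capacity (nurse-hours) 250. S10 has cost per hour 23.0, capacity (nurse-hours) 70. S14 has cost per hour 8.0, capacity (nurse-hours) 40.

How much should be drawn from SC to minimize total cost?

Use providers in increasing cost order.
S14 at 8.0: take all 40 nurse-hours ; 260 still needed.
Take 250 from S18 at 14.0 ; need 10 more.
Take 10 from SC at 22.0 to finish.
S10, SE: unused.

10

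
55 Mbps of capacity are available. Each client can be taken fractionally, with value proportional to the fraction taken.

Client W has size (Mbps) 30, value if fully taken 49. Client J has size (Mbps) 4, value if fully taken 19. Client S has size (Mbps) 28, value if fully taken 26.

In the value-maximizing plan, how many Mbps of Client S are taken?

Sort by value density: Client J 19/4≈4.75, Client W 49/30≈1.63, Client S 26/28≈0.929.
All 4 Mbps of Client J fit (value 19) → 51 remain.
Take all of Client W (30 Mbps, value 49) → 21 Mbps left.
Only 21 Mbps remain; take 21/28 of Client S for value 26×21/28 = 19.5.

21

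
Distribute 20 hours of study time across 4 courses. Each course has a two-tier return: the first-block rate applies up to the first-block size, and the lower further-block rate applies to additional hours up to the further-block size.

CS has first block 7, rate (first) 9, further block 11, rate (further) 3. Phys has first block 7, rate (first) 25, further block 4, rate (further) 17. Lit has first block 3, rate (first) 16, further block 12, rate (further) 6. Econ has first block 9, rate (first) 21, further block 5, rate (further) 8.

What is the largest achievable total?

432

Treat each block as its own option and order by rate: Phys/first 25 > Econ/first 21 > Phys/second 17 > Lit/first 16 > CS/first 9 > Econ/second 8 > Lit/second 6 > CS/second 3.
Phys first at 25: fill all 7 — 13 left.
Fill Econ first block (9 at 21) — 4 left.
Fill Phys second block (4 at 17) — 0 left.
Total = 25×7 + 21×9 + 17×4 = 432.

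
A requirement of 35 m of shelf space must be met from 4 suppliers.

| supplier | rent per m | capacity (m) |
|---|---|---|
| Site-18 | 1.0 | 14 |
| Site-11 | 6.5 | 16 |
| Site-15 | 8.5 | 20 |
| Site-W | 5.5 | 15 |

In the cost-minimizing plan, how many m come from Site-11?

6

Cheapest first:
Take 14 from Site-18 at 1.0 — need 21 more.
Take 15 from Site-W at 5.5 — need 6 more.
Take 6 from Site-11 at 6.5 to finish.
Site-15: unused.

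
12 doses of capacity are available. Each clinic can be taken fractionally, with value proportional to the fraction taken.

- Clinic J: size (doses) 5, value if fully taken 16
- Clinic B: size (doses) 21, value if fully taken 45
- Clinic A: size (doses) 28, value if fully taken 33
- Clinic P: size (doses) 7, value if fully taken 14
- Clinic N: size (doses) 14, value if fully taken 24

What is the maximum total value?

31

Rank by value-to-size ratio: Clinic J 16/5≈3.2, Clinic B 45/21≈2.14, Clinic P 14/7≈2, Clinic N 24/14≈1.71, Clinic A 33/28≈1.18.
All 5 doses of Clinic J fit (value 16) — 7 remain.
Fill the last 7 doses with part of Clinic B: 7/21 of it earns 15.
Total value = 31.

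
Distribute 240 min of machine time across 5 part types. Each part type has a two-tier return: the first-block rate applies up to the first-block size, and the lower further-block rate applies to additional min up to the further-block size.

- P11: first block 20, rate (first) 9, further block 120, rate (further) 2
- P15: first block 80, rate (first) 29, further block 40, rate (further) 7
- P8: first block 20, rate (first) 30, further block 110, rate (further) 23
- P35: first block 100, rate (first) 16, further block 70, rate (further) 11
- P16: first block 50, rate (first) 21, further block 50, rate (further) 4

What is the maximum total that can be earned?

Rank every tier by rate: P8/T1 30 > P15/T1 29 > P8/T2 23 > P16/T1 21 > P35/T1 16 > P35/T2 11 > P11/T1 9 > P15/T2 7 > P16/T2 4 > P11/T2 2.
Fill P8 T1 block (20 at 30) → 220 left.
Fill P15 T1 block (80 at 29) → 140 left.
P8/T2 (23): +110 → 30 left.
P16 T1 at 21: only 30 left, fill 30.
Total = 30×20 + 29×80 + 23×110 + 21×30 = 6080.

6080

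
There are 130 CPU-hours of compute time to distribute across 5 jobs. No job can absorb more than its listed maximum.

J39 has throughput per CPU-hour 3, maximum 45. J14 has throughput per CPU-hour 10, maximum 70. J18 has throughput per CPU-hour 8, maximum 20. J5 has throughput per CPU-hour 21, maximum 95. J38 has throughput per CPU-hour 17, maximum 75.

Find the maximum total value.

Highest throughput per CPU-hour first: J5 21 > J38 17 > J14 10 > J18 8 > J39 3.
Give J5 95 to hit its cap of 95 — 35 left.
Only 35 left; J38 takes them to reach 35.
Total = 21×95 + 17×35 = 2590.

2590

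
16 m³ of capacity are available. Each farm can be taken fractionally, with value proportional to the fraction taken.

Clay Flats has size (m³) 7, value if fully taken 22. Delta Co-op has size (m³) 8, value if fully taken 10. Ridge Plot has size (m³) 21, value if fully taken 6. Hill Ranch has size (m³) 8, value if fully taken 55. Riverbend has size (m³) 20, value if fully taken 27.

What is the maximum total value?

78.35

Best value per unit of size first: Hill Ranch 55/8≈6.88, Clay Flats 22/7≈3.14, Riverbend 27/20≈1.35, Delta Co-op 10/8≈1.25, Ridge Plot 6/21≈0.286.
All 8 m³ of Hill Ranch fit (value 55) — 8 remain.
Clay Flats: take in full, 7 m³ for value 22 — 1 left.
1 m³ left: a 1/20 share of Riverbend gives 27×1/20 = 1.35.
Total value = 78.35.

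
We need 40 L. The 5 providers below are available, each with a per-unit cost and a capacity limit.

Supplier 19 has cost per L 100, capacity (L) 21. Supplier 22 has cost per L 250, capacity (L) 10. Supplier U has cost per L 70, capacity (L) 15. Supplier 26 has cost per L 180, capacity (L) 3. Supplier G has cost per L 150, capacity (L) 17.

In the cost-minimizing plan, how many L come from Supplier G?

4

Cheapest first:
Supplier U (70): use full 15 — 25 L to go.
Supplier 19 (100): use full 21 — 4 L to go.
Take 4 from Supplier G at 150 to finish.
Supplier 26, Supplier 22: unused.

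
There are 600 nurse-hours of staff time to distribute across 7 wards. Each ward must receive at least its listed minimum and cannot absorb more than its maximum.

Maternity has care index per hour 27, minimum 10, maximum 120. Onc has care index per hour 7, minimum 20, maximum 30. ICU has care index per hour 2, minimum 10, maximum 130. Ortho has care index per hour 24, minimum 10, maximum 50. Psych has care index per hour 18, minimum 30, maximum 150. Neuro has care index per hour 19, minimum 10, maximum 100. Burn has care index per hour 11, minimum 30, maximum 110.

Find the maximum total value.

10540

Meeting every minimum uses 10+20+10+10+30+10+30 = 120 nurse-hours, leaving 480.
Highest care index per hour first: Maternity 27 > Ortho 24 > Neuro 19 > Psych 18 > Burn 11 > Onc 7 > ICU 2.
Maternity takes 110 more to reach its cap of 120 → 370 left.
Ortho: +40 to 50 (cap) → 330 left.
Neuro takes 90 more to reach its cap of 100 → 240 left.
Give Psych 120 more to hit its cap of 150 → 120 left.
Give Burn 80 more to hit its cap of 110 → 40 left.
Onc: +10 to 30 (cap) → 30 left.
ICU: +30 (room for 120) → 40. Pool exhausted.
Total = 27×120 + 7×30 + 2×40 + 24×50 + 18×150 + 19×100 + 11×110 = 10540.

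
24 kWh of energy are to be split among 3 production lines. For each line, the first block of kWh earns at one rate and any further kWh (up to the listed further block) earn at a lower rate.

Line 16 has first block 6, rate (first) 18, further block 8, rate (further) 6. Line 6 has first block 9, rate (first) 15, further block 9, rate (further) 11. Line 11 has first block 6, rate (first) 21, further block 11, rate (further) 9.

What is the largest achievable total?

402

Treat each block as its own option and order by rate: Line 11/first 21 > Line 16/first 18 > Line 6/first 15 > Line 6/second 11 > Line 11/second 9 > Line 16/second 6.
Fill Line 11 first block (6 at 21) ; 18 left.
Line 16/first (18): +6 ; 12 left.
Fill Line 6 first block (9 at 15) ; 3 left.
3 remain; put them into Line 6 second at 11.
Total = 21×6 + 18×6 + 15×9 + 11×3 = 402.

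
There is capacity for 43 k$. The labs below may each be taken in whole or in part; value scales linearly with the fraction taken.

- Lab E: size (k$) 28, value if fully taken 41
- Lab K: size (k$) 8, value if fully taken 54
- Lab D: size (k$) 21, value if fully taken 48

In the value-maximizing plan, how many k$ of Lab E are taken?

14

Rank by value-to-size ratio: Lab K 54/8≈6.75, Lab D 48/21≈2.29, Lab E 41/28≈1.46.
Take all of Lab K (8 k$, value 54) ; 35 k$ left.
Take all of Lab D (21 k$, value 48) ; 14 k$ left.
Only 14 k$ remain; take 14/28 of Lab E for value 41×14/28 = 20.5.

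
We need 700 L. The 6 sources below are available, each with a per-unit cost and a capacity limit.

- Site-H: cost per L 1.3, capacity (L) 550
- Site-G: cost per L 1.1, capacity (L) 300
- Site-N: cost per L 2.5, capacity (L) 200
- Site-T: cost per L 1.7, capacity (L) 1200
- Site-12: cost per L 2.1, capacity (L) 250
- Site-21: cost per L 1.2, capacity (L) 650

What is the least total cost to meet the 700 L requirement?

Cheapest first:
Site-G at 1.1: take all 300 L ; 400 still needed.
Site-21 (1.2): take the remaining 400 ; done.
Site-H, Site-T, Site-12, Site-N: unused.
Cost = 300×1.1 + 400×1.2 = 810.

810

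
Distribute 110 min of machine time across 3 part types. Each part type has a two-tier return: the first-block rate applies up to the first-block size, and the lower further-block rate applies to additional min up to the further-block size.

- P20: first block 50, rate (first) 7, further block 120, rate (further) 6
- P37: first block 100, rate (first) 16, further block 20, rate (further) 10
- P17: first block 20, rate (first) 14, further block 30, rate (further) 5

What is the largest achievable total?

Rank every tier by rate: P37/first 16 > P17/first 14 > P37/second 10 > P20/first 7 > P20/second 6 > P17/second 5.
Fill P37 first block (100 at 16) ; 10 left.
P17 first at 14: only 10 left, fill 10.
Total = 16×100 + 14×10 = 1740.

1740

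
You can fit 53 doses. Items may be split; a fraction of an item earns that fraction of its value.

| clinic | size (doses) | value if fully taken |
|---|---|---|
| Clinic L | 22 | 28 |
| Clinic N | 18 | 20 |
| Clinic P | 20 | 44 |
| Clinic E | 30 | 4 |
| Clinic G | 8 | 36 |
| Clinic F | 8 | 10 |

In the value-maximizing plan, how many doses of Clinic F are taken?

Rank by value-to-size ratio: Clinic G 36/8≈4.5, Clinic P 44/20≈2.2, Clinic L 28/22≈1.27, Clinic F 10/8≈1.25, Clinic N 20/18≈1.11, Clinic E 4/30≈0.133.
Take all of Clinic G (8 doses, value 36) → 45 doses left.
Take all of Clinic P (20 doses, value 44) → 25 doses left.
Clinic L: take in full, 22 doses for value 28 → 3 left.
Only 3 doses remain; take 3/8 of Clinic F for value 10×3/8 = 3.75.

3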